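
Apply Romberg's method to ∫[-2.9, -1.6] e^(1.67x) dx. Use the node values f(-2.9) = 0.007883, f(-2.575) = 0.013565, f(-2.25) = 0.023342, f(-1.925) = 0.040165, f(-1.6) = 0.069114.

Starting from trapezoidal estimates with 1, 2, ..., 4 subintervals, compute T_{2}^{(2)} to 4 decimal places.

0.0367

T_{0}^{(0)} (trapezoid, 1 panel, h=1.3000): 0.050048
T_{1}^{(0)} (trapezoid, 2 panels, h=0.6500): 0.040196
T_{2}^{(0)} (trapezoid, 4 panels, h=0.3250): 0.037560
T_{1}^{(1)} = 0.040196 + (0.040196 − 0.050048)/3 = 0.036912
T_{2}^{(1)} = 0.037560 + (0.037560 − 0.040196)/3 = 0.036681
T_{2}^{(2)} = 0.036681 + (0.036681 − 0.036912)/15 = 0.036666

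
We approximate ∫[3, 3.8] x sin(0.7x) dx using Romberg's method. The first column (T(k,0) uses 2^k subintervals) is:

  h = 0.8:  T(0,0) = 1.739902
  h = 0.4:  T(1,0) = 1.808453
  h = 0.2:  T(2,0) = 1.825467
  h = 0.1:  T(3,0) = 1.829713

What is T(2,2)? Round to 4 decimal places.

1.8311

Richardson extrapolation on the trapezoidal column (denominator 4−1=3):
T(1,1) = (4·1.808453 − 1.739902) / 3 = 1.831303
T(2,1) = (4·1.825467 − 1.808453) / 3 = 1.831138
T(2,2) = (16·1.831138 − 1.831303) / 15 = 1.831127
(Column j=1 coincides with Simpson's rule on the same nodes.)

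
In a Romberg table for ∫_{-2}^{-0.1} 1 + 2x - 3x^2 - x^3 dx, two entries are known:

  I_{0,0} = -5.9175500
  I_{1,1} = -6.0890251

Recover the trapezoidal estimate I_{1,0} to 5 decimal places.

-6.04616

From I_{1,1} = (4·I_{1,0} − I_{0,0})/3, solve for I_{1,0}:
4·I_{1,0} = 3·(-6.0890251) + (-5.9175500) = -24.1846253
I_{1,0} = -6.0461563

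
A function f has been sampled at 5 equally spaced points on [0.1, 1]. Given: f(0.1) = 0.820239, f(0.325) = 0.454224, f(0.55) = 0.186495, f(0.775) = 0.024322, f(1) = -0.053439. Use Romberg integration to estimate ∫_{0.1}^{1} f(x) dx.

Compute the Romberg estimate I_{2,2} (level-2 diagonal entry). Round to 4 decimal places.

I_{0,0} (trapezoid, 1 panel, h=0.9000): 0.345060
I_{1,0} (trapezoid, 2 panels, h=0.4500): 0.256453
I_{2,0} (trapezoid, 4 panels, h=0.2250): 0.235899
I_{1,1} = 0.256453 + (0.256453 − 0.345060)/3 = 0.226917
I_{2,1} = 0.235899 + (0.235899 − 0.256453)/3 = 0.229048
I_{2,2} = 0.229048 + (0.229048 − 0.226917)/15 = 0.229190

0.2292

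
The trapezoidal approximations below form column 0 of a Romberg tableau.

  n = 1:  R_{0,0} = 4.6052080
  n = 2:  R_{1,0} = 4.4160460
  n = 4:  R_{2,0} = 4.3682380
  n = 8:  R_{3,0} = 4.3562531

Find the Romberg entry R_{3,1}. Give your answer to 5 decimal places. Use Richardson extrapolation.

R_{3,1} = 4.3562531 + (4.3562531 − 4.3682380)/3 = 4.3522581
(Column j=1 coincides with Simpson's rule on the same nodes.)

4.35226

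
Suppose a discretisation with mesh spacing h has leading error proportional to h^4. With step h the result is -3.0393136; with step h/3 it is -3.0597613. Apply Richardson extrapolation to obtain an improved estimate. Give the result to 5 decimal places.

Extrapolated value = (81·A(h/3) − A(h)) / (81 − 1)
= (81·(-3.0597613) − (-3.0393136)) / 80
= -244.8013517 / 80 = -3.0600169

-3.06002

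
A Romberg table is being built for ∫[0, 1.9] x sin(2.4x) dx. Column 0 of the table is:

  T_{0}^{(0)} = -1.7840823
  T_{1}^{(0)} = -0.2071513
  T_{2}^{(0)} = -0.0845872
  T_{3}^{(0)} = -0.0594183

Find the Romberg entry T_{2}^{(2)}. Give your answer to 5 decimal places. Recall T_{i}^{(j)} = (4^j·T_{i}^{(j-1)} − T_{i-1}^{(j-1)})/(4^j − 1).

-0.06788

Richardson extrapolation on the trapezoidal column (denominator 4−1=3):
T_{1}^{(1)} = (4·(-0.2071513) − (-1.7840823)) / 3 = 0.3184924
T_{2}^{(1)} = -0.0845872 + (-0.0845872 − (-0.2071513))/3 = -0.0437325
T_{2}^{(2)} = -0.0437325 + (-0.0437325 − 0.3184924)/15 = -0.0678808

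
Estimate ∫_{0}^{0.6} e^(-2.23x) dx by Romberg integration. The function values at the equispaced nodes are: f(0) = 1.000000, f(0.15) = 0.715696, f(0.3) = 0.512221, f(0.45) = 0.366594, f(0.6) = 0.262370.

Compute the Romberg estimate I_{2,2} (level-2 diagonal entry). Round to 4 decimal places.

I_{0,0} (trapezoid, 1 panel, h=0.6000): 0.378711
I_{1,0} (trapezoid, 2 panels, h=0.3000): 0.343022
I_{2,0} (trapezoid, 4 panels, h=0.1500): 0.333854
I_{1,1} = 0.343022 + (0.343022 − 0.378711)/3 = 0.331126
I_{2,1} = 0.333854 + (0.333854 − 0.343022)/3 = 0.330798
I_{2,2} = 0.330798 + (0.330798 − 0.331126)/15 = 0.330776

0.3308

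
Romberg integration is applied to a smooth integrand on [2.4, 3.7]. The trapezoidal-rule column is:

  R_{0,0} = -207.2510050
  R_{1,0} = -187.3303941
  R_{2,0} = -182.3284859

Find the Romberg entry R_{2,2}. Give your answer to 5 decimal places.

-180.65925

Richardson extrapolation on the trapezoidal column (denominator 4−1=3):
R_{1,1} = -187.3303941 + (-187.3303941 − (-207.2510050))/3 = -180.6901905
R_{2,1} = (4·(-182.3284859) − (-187.3303941)) / 3 = -180.6611832
R_{2,2} = (16·(-180.6611832) − (-180.6901905)) / 15 = -180.6592494
(Column j=1 coincides with Simpson's rule on the same nodes.)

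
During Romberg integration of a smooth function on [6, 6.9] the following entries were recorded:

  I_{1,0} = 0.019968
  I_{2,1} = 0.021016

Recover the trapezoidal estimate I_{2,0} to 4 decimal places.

From I_{2,1} = (4·I_{2,0} − I_{1,0})/3, solve for I_{2,0}:
4·I_{2,0} = 3·0.021016 + 0.019968 = 0.083016
I_{2,0} = 0.020754

0.0208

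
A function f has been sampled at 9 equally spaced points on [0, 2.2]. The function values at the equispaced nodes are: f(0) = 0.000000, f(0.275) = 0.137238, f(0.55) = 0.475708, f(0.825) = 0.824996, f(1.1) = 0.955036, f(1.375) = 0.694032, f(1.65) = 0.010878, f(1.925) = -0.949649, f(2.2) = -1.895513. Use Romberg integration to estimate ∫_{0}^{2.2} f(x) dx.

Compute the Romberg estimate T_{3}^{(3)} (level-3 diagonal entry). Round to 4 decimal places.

T_{0}^{(0)} (trapezoid, 1 panel, h=2.2000): -2.085064
T_{1}^{(0)} (trapezoid, 2 panels, h=1.1000): 0.008007
T_{2}^{(0)} (trapezoid, 4 panels, h=0.5500): 0.271626
T_{3}^{(0)} (trapezoid, 8 panels, h=0.2750): 0.330133
T_{1}^{(1)} = 0.008007 + (0.008007 − (-2.085064))/3 = 0.705697
T_{2}^{(1)} = 0.271626 + (0.271626 − 0.008007)/3 = 0.359499
T_{3}^{(1)} = 0.330133 + (0.330133 − 0.271626)/3 = 0.349635
T_{2}^{(2)} = 0.359499 + (0.359499 − 0.705697)/15 = 0.336419
T_{3}^{(2)} = 0.349635 + (0.349635 − 0.359499)/15 = 0.348977
T_{3}^{(3)} = 0.348977 + (0.348977 − 0.336419)/63 = 0.349176

0.3492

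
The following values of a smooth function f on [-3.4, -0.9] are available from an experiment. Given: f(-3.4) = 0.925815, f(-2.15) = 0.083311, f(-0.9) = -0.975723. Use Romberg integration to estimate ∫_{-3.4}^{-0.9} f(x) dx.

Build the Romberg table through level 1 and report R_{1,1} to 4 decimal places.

R_{0,0} (trapezoid, 1 panel, h=2.5000): -0.062385
R_{1,0} (trapezoid, 2 panels, h=1.2500): 0.072946
R_{1,1} = 0.072946 + (0.072946 − (-0.062385))/3 = 0.118056

0.1181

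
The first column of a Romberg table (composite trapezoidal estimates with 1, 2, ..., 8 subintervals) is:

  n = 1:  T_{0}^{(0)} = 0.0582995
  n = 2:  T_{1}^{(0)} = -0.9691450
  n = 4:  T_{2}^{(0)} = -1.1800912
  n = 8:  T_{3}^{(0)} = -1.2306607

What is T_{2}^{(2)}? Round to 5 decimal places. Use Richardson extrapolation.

-1.24633

Richardson extrapolation on the trapezoidal column (denominator 4−1=3):
T_{1}^{(1)} = -0.9691450 + (-0.9691450 − 0.0582995)/3 = -1.3116265
T_{2}^{(1)} = -1.1800912 + (-1.1800912 − (-0.9691450))/3 = -1.2504066
T_{2}^{(2)} = (16·(-1.2504066) − (-1.3116265)) / 15 = -1.2463253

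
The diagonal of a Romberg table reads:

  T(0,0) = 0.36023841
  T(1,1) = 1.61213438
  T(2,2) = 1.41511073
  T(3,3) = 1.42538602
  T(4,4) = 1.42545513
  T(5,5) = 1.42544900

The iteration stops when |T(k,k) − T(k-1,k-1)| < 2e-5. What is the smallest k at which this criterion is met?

|T(1,1) − T(0,0)| = 1.25189597 ≥ 2e-5
|T(2,2) − T(1,1)| = 0.19702365 ≥ 2e-5
|T(3,3) − T(2,2)| = 0.01027529 ≥ 2e-5
|T(4,4) − T(3,3)| = 0.00006911 ≥ 2e-5
|T(5,5) − T(4,4)| = 0.00000613 < 2e-5

k = 5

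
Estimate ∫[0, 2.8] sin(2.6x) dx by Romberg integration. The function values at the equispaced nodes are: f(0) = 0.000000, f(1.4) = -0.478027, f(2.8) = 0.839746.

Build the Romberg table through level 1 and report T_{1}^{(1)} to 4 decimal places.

T_{0}^{(0)} (trapezoid, 1 panel, h=2.8000): 1.175644
T_{1}^{(0)} (trapezoid, 2 panels, h=1.4000): -0.081416
T_{1}^{(1)} = -0.081416 + (-0.081416 − 1.175644)/3 = -0.500436

-0.5004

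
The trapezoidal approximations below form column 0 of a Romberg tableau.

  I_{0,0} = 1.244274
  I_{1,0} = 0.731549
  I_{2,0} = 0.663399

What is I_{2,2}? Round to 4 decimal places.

0.6460

I_{1,1} = (4·0.731549 − 1.244274) / 3 = 0.560641
I_{2,1} = 0.663399 + (0.663399 − 0.731549)/3 = 0.640682
I_{2,2} = (16·0.640682 − 0.560641) / 15 = 0.646018
(Column j=1 coincides with Simpson's rule on the same nodes.)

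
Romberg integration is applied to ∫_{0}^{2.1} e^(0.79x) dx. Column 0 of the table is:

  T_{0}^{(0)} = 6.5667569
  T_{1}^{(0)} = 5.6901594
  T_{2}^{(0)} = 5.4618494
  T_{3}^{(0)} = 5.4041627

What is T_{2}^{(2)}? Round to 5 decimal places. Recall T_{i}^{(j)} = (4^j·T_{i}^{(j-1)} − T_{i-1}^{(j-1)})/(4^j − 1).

5.38493

Richardson extrapolation on the trapezoidal column (denominator 4−1=3):
T_{1}^{(1)} = 5.6901594 + (5.6901594 − 6.5667569)/3 = 5.3979602
T_{2}^{(1)} = 5.4618494 + (5.4618494 − 5.6901594)/3 = 5.3857461
T_{2}^{(2)} = 5.3857461 + (5.3857461 − 5.3979602)/15 = 5.3849318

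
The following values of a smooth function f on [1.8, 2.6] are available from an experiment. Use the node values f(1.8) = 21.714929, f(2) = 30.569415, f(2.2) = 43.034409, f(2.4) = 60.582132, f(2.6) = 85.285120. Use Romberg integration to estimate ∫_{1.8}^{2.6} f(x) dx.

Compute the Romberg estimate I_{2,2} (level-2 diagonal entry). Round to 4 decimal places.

37.1757

I_{0,0} (trapezoid, 1 panel, h=0.8000): 42.800020
I_{1,0} (trapezoid, 2 panels, h=0.4000): 38.613773
I_{2,0} (trapezoid, 4 panels, h=0.2000): 37.537196
I_{1,1} = 38.613773 + (38.613773 − 42.800020)/3 = 37.218357
I_{2,1} = 37.537196 + (37.537196 − 38.613773)/3 = 37.178337
I_{2,2} = 37.178337 + (37.178337 − 37.218357)/15 = 37.175669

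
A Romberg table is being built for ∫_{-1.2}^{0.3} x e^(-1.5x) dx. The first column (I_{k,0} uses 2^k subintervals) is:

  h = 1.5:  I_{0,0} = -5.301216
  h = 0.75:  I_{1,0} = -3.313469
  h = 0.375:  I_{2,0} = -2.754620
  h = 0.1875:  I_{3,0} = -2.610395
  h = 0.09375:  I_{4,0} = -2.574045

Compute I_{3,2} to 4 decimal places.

I_{2,1} = -2.754620 + (-2.754620 − (-3.313469))/3 = -2.568337
I_{3,1} = (4·(-2.610395) − (-2.754620)) / 3 = -2.562320
I_{3,2} = -2.562320 + (-2.562320 − (-2.568337))/15 = -2.561919

-2.5619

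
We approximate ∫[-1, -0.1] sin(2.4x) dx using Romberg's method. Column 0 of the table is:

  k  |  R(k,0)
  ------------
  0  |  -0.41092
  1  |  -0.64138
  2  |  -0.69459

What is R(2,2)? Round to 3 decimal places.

-0.712

Richardson extrapolation on the trapezoidal column (denominator 4−1=3):
R(1,1) = (4·(-0.64138) − (-0.41092)) / 3 = -0.71820
R(2,1) = -0.69459 + (-0.69459 − (-0.64138))/3 = -0.71233
R(2,2) = -0.71233 + (-0.71233 − (-0.71820))/15 = -0.71194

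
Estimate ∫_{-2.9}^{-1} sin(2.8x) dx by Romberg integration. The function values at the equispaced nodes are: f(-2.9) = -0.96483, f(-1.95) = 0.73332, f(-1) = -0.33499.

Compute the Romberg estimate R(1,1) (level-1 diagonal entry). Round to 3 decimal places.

0.517

R(0,0) (trapezoid, 1 panel, h=1.9000): -1.23483
R(1,0) (trapezoid, 2 panels, h=0.9500): 0.07924
R(1,1) = 0.07924 + (0.07924 − (-1.23483))/3 = 0.51726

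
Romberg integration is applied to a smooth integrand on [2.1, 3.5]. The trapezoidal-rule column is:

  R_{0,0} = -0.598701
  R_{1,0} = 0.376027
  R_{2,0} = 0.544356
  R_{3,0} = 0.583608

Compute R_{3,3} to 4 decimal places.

0.5965

Richardson extrapolation on the trapezoidal column (denominator 4−1=3):
R_{1,1} = (4·0.376027 − (-0.598701)) / 3 = 0.700936
R_{2,1} = (4·0.544356 − 0.376027) / 3 = 0.600466
R_{3,1} = (4·0.583608 − 0.544356) / 3 = 0.596692
R_{2,2} = (16·0.600466 − 0.700936) / 15 = 0.593768
R_{3,2} = 0.596692 + (0.596692 − 0.600466)/15 = 0.596440
R_{3,3} = (64·0.596440 − 0.593768) / 63 = 0.596482
(Column j=1 coincides with Simpson's rule on the same nodes.)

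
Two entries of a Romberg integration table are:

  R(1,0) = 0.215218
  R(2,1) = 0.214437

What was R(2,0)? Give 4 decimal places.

0.2146

From R(2,1) = (4·R(2,0) − R(1,0))/3, solve for R(2,0):
4·R(2,0) = 3·0.214437 + 0.215218 = 0.858529
R(2,0) = 0.214632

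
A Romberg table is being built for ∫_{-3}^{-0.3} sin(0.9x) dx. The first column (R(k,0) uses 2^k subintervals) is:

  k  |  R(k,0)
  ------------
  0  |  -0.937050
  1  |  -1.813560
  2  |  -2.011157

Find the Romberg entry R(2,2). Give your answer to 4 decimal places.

-2.0751

Richardson extrapolation on the trapezoidal column (denominator 4−1=3):
R(1,1) = -1.813560 + (-1.813560 − (-0.937050))/3 = -2.105730
R(2,1) = -2.011157 + (-2.011157 − (-1.813560))/3 = -2.077023
R(2,2) = (16·(-2.077023) − (-2.105730)) / 15 = -2.075109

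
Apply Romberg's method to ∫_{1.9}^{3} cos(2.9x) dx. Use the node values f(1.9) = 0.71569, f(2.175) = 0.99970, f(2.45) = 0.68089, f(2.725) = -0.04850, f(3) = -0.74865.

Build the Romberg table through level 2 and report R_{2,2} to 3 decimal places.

0.469

R_{0,0} (trapezoid, 1 panel, h=1.1000): -0.01813
R_{1,0} (trapezoid, 2 panels, h=0.5500): 0.36543
R_{2,0} (trapezoid, 4 panels, h=0.2750): 0.44429
R_{1,1} = 0.36543 + (0.36543 − (-0.01813))/3 = 0.49328
R_{2,1} = 0.44429 + (0.44429 − 0.36543)/3 = 0.47058
R_{2,2} = 0.47058 + (0.47058 − 0.49328)/15 = 0.46907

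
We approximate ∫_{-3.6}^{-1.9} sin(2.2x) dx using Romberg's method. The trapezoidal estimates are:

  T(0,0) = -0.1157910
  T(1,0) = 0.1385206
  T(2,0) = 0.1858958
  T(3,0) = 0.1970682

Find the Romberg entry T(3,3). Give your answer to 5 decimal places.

0.20074

Richardson extrapolation on the trapezoidal column (denominator 4−1=3):
T(1,1) = 0.1385206 + (0.1385206 − (-0.1157910))/3 = 0.2232911
T(2,1) = 0.1858958 + (0.1858958 − 0.1385206)/3 = 0.2016875
T(3,1) = (4·0.1970682 − 0.1858958) / 3 = 0.2007923
T(2,2) = 0.2016875 + (0.2016875 − 0.2232911)/15 = 0.2002473
T(3,2) = (16·0.2007923 − 0.2016875) / 15 = 0.2007326
T(3,3) = 0.2007326 + (0.2007326 − 0.2002473)/63 = 0.2007403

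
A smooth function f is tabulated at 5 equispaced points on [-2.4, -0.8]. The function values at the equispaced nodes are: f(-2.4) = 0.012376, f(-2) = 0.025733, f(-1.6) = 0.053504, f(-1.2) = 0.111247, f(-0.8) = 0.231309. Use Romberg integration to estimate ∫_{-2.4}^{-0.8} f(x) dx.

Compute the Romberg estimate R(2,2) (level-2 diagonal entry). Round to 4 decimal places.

R(0,0) (trapezoid, 1 panel, h=1.6000): 0.194948
R(1,0) (trapezoid, 2 panels, h=0.8000): 0.140277
R(2,0) (trapezoid, 4 panels, h=0.4000): 0.124931
R(1,1) = 0.140277 + (0.140277 − 0.194948)/3 = 0.122053
R(2,1) = 0.124931 + (0.124931 − 0.140277)/3 = 0.119816
R(2,2) = 0.119816 + (0.119816 − 0.122053)/15 = 0.119667

0.1197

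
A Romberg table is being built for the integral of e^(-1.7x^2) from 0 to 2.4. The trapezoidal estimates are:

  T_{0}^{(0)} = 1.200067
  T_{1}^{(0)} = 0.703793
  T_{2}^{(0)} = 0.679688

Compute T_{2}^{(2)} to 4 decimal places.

0.6805

T_{1}^{(1)} = (4·0.703793 − 1.200067) / 3 = 0.538368
T_{2}^{(1)} = 0.679688 + (0.679688 − 0.703793)/3 = 0.671653
T_{2}^{(2)} = (16·0.671653 − 0.538368) / 15 = 0.680539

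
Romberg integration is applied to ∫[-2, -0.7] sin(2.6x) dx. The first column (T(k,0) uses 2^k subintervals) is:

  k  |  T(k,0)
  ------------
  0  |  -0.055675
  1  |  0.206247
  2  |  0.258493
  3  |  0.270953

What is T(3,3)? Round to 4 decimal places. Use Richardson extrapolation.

0.2751

Richardson extrapolation on the trapezoidal column (denominator 4−1=3):
T(1,1) = (4·0.206247 − (-0.055675)) / 3 = 0.293554
T(2,1) = 0.258493 + (0.258493 − 0.206247)/3 = 0.275908
T(3,1) = 0.270953 + (0.270953 − 0.258493)/3 = 0.275106
T(2,2) = (16·0.275908 − 0.293554) / 15 = 0.274732
T(3,2) = (16·0.275106 − 0.275908) / 15 = 0.275053
T(3,3) = 0.275053 + (0.275053 − 0.274732)/63 = 0.275058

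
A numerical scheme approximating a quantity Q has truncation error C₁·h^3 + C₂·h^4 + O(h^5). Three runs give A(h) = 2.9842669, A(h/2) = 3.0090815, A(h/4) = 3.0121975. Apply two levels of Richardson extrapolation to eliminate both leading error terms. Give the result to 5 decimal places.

First eliminate the h^3 term (factor 2^3 = 8):
  B₁ = (8·3.0090815 − 2.9842669)/7 = 3.0126264
  B₂ = (8·3.0121975 − 3.0090815)/7 = 3.0126426
Then eliminate the h^4 term (factor 2^4 = 16):
  (16·3.0126426 − 3.0126264)/15 = 3.0126437

3.01264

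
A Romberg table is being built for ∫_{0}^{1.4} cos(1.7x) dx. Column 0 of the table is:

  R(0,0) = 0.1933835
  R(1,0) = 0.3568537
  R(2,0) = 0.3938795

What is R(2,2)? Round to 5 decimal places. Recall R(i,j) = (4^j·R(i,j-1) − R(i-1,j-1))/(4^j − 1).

Richardson extrapolation on the trapezoidal column (denominator 4−1=3):
R(1,1) = 0.3568537 + (0.3568537 − 0.1933835)/3 = 0.4113438
R(2,1) = (4·0.3938795 − 0.3568537) / 3 = 0.4062214
R(2,2) = (16·0.4062214 − 0.4113438) / 15 = 0.4058799

0.40588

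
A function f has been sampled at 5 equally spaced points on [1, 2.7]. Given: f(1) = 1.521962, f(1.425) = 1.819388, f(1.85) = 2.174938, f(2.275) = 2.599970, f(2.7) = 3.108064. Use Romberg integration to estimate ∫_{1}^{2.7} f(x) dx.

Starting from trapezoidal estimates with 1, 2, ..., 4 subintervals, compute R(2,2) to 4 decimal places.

R(0,0) (trapezoid, 1 panel, h=1.7000): 3.935522
R(1,0) (trapezoid, 2 panels, h=0.8500): 3.816458
R(2,0) (trapezoid, 4 panels, h=0.4250): 3.786456
R(1,1) = 3.816458 + (3.816458 − 3.935522)/3 = 3.776770
R(2,1) = 3.786456 + (3.786456 − 3.816458)/3 = 3.776455
R(2,2) = 3.776455 + (3.776455 − 3.776770)/15 = 3.776434

3.7764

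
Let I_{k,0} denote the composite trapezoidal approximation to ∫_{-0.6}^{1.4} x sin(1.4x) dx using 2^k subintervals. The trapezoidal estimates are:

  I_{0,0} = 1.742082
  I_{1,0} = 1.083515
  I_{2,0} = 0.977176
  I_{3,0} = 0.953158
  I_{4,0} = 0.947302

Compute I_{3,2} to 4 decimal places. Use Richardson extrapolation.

Richardson extrapolation on the trapezoidal column (denominator 4−1=3):
I_{2,1} = (4·0.977176 − 1.083515) / 3 = 0.941730
I_{3,1} = (4·0.953158 − 0.977176) / 3 = 0.945152
I_{3,2} = (16·0.945152 − 0.941730) / 15 = 0.945380

0.9454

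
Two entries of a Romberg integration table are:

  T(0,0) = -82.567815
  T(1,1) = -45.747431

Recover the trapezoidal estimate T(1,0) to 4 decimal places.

From T(1,1) = (4·T(1,0) − T(0,0))/3, solve for T(1,0):
4·T(1,0) = 3·(-45.747431) + (-82.567815) = -219.810108
T(1,0) = -54.952527

-54.9525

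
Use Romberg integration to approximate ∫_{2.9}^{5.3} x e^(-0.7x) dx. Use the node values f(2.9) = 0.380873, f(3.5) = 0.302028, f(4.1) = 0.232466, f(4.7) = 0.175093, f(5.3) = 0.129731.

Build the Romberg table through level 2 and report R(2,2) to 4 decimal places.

R(0,0) (trapezoid, 1 panel, h=2.4000): 0.612725
R(1,0) (trapezoid, 2 panels, h=1.2000): 0.585322
R(2,0) (trapezoid, 4 panels, h=0.6000): 0.578933
R(1,1) = 0.585322 + (0.585322 − 0.612725)/3 = 0.576188
R(2,1) = 0.578933 + (0.578933 − 0.585322)/3 = 0.576803
R(2,2) = 0.576803 + (0.576803 − 0.576188)/15 = 0.576844

0.5768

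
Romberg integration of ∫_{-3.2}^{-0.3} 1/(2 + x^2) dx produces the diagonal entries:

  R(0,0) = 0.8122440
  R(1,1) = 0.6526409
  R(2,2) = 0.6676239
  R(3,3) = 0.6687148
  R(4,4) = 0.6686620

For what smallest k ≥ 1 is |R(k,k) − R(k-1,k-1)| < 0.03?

|R(1,1) − R(0,0)| = 0.1596031 ≥ 0.03
|R(2,2) − R(1,1)| = 0.0149830 < 0.03

k = 2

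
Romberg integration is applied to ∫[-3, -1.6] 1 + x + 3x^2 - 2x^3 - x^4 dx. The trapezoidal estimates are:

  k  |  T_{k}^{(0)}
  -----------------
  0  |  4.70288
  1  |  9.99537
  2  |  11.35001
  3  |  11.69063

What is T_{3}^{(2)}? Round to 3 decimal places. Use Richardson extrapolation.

11.804

Richardson extrapolation on the trapezoidal column (denominator 4−1=3):
T_{2}^{(1)} = (4·11.35001 − 9.99537) / 3 = 11.80156
T_{3}^{(1)} = 11.69063 + (11.69063 − 11.35001)/3 = 11.80417
T_{3}^{(2)} = 11.80417 + (11.80417 − 11.80156)/15 = 11.80434
(Column j=1 coincides with Simpson's rule on the same nodes.)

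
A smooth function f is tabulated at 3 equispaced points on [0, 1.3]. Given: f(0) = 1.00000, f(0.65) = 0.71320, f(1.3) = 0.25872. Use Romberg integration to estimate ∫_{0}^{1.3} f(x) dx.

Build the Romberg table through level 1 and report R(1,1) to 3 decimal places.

R(0,0) (trapezoid, 1 panel, h=1.3000): 0.81817
R(1,0) (trapezoid, 2 panels, h=0.6500): 0.87266
R(1,1) = 0.87266 + (0.87266 − 0.81817)/3 = 0.89082

0.891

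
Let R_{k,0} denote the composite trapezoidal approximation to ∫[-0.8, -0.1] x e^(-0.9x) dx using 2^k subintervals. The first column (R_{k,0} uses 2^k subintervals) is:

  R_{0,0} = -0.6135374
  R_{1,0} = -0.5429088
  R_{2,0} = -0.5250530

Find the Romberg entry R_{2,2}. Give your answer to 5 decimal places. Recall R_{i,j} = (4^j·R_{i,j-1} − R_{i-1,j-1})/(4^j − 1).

-0.51908

Richardson extrapolation on the trapezoidal column (denominator 4−1=3):
R_{1,1} = -0.5429088 + (-0.5429088 − (-0.6135374))/3 = -0.5193659
R_{2,1} = -0.5250530 + (-0.5250530 − (-0.5429088))/3 = -0.5191011
R_{2,2} = -0.5191011 + (-0.5191011 − (-0.5193659))/15 = -0.5190834
(Column j=1 coincides with Simpson's rule on the same nodes.)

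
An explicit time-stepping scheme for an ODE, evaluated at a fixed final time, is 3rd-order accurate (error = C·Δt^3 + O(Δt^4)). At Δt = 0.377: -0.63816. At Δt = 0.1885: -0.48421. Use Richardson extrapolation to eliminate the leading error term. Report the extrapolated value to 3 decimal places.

Extrapolated value = (8·A(Δt/2) − A(Δt)) / (8 − 1)
= (8·(-0.48421) − (-0.63816)) / 7
= -3.23552 / 7 = -0.46222

-0.462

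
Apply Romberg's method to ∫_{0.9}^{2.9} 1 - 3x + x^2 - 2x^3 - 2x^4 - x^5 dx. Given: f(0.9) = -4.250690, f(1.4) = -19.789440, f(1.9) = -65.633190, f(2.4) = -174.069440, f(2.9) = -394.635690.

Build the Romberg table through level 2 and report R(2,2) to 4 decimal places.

R(0,0) (trapezoid, 1 panel, h=2.0000): -398.886380
R(1,0) (trapezoid, 2 panels, h=1.0000): -265.076380
R(2,0) (trapezoid, 4 panels, h=0.5000): -229.467630
R(1,1) = -265.076380 + (-265.076380 − (-398.886380))/3 = -220.473047
R(2,1) = -229.467630 + (-229.467630 − (-265.076380))/3 = -217.598047
R(2,2) = -217.598047 + (-217.598047 − (-220.473047))/15 = -217.406380

-217.4064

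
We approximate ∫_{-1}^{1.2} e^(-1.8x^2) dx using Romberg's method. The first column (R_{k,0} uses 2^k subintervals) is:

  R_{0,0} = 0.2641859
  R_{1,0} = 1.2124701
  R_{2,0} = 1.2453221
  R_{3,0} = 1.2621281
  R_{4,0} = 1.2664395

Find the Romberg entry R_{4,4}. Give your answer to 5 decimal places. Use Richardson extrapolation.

R_{1,1} = 1.2124701 + (1.2124701 − 0.2641859)/3 = 1.5285648
R_{2,1} = (4·1.2453221 − 1.2124701) / 3 = 1.2562728
R_{3,1} = 1.2621281 + (1.2621281 − 1.2453221)/3 = 1.2677301
R_{4,1} = 1.2664395 + (1.2664395 − 1.2621281)/3 = 1.2678766
R_{2,2} = (16·1.2562728 − 1.5285648) / 15 = 1.2381200
R_{3,2} = (16·1.2677301 − 1.2562728) / 15 = 1.2684939
R_{4,2} = (16·1.2678766 − 1.2677301) / 15 = 1.2678864
R_{3,3} = (64·1.2684939 − 1.2381200) / 63 = 1.2689760
R_{4,3} = (64·1.2678864 − 1.2684939) / 63 = 1.2678768
R_{4,4} = (256·1.2678768 − 1.2689760) / 255 = 1.2678725

1.26787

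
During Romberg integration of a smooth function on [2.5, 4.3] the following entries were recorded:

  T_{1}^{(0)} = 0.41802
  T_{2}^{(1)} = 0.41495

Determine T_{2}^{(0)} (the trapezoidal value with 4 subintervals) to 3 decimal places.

From T_{2}^{(1)} = (4·T_{2}^{(0)} − T_{1}^{(0)})/3, solve for T_{2}^{(0)}:
4·T_{2}^{(0)} = 3·0.41495 + 0.41802 = 1.66287
T_{2}^{(0)} = 0.41572

0.416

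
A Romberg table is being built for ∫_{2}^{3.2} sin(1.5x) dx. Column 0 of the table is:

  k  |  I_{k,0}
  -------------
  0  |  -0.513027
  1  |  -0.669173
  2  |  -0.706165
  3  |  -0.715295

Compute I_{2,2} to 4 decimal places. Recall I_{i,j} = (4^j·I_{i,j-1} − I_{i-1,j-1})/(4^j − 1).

Richardson extrapolation on the trapezoidal column (denominator 4−1=3):
I_{1,1} = -0.669173 + (-0.669173 − (-0.513027))/3 = -0.721222
I_{2,1} = -0.706165 + (-0.706165 − (-0.669173))/3 = -0.718496
I_{2,2} = (16·(-0.718496) − (-0.721222)) / 15 = -0.718314
(Column j=1 coincides with Simpson's rule on the same nodes.)

-0.7183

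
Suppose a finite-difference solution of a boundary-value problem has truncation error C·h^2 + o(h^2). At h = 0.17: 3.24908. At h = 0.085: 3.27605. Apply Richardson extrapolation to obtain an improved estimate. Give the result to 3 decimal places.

3.285

Extrapolated value = (4·A(h/2) − A(h)) / (4 − 1)
= (4·3.27605 − 3.24908) / 3
= 9.85512 / 3 = 3.28504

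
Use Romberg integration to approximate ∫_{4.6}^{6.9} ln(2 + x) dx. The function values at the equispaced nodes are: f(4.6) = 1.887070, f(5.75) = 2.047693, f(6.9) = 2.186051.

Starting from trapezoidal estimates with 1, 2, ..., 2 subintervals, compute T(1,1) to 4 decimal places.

4.7012

T(0,0) (trapezoid, 1 panel, h=2.3000): 4.684089
T(1,0) (trapezoid, 2 panels, h=1.1500): 4.696892
T(1,1) = 4.696892 + (4.696892 − 4.684089)/3 = 4.701160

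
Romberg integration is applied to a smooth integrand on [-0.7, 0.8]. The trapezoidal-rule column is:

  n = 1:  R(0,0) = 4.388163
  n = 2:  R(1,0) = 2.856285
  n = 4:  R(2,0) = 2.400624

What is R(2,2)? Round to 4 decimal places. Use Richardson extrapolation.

2.2423

R(1,1) = (4·2.856285 − 4.388163) / 3 = 2.345659
R(2,1) = (4·2.400624 − 2.856285) / 3 = 2.248737
R(2,2) = 2.248737 + (2.248737 − 2.345659)/15 = 2.242276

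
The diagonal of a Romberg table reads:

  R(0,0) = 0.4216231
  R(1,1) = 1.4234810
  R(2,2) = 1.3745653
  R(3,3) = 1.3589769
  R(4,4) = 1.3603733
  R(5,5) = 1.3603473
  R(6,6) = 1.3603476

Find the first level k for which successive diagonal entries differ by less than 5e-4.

k = 5

|R(1,1) − R(0,0)| = 1.0018579 ≥ 5e-4
|R(2,2) − R(1,1)| = 0.0489157 ≥ 5e-4
|R(3,3) − R(2,2)| = 0.0155884 ≥ 5e-4
|R(4,4) − R(3,3)| = 0.0013964 ≥ 5e-4
|R(5,5) − R(4,4)| = 0.0000260 < 5e-4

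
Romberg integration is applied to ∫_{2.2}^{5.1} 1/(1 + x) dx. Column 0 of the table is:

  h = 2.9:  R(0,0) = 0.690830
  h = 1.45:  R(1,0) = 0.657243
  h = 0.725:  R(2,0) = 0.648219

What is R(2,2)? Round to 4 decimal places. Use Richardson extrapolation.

Richardson extrapolation on the trapezoidal column (denominator 4−1=3):
R(1,1) = 0.657243 + (0.657243 − 0.690830)/3 = 0.646047
R(2,1) = 0.648219 + (0.648219 − 0.657243)/3 = 0.645211
R(2,2) = (16·0.645211 − 0.646047) / 15 = 0.645155

0.6452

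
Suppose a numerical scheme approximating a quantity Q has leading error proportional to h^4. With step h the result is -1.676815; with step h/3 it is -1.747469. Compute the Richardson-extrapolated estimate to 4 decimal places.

The leading error scales as h^4; refining by a factor of 3 reduces it by 3^4 = 81.
Extrapolated value = (81·A(h/3) − A(h)) / (81 − 1)
= (81·(-1.747469) − (-1.676815)) / 80
= -139.868174 / 80 = -1.748352

-1.7484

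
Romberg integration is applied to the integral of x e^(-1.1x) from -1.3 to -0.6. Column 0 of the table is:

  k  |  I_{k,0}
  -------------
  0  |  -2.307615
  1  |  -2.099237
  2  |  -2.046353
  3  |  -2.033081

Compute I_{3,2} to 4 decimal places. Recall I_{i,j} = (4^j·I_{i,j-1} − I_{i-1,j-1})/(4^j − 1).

-2.0287

I_{2,1} = -2.046353 + (-2.046353 − (-2.099237))/3 = -2.028725
I_{3,1} = -2.033081 + (-2.033081 − (-2.046353))/3 = -2.028657
I_{3,2} = -2.028657 + (-2.028657 − (-2.028725))/15 = -2.028652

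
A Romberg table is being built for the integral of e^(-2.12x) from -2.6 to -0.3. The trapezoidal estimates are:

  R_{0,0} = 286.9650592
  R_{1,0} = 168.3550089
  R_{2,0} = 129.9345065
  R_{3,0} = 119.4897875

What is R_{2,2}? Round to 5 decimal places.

R_{1,1} = 168.3550089 + (168.3550089 − 286.9650592)/3 = 128.8183255
R_{2,1} = 129.9345065 + (129.9345065 − 168.3550089)/3 = 117.1276724
R_{2,2} = 117.1276724 + (117.1276724 − 128.8183255)/15 = 116.3482955
(Column j=1 coincides with Simpson's rule on the same nodes.)

116.34830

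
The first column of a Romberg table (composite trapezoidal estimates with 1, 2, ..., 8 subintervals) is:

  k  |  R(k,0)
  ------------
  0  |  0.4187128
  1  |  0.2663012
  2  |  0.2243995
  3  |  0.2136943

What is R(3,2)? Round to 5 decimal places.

R(2,1) = 0.2243995 + (0.2243995 − 0.2663012)/3 = 0.2104323
R(3,1) = (4·0.2136943 − 0.2243995) / 3 = 0.2101259
R(3,2) = (16·0.2101259 − 0.2104323) / 15 = 0.2101055

0.21011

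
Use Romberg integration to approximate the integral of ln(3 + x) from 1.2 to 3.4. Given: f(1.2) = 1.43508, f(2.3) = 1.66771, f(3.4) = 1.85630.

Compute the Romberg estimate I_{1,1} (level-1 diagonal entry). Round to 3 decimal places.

I_{0,0} (trapezoid, 1 panel, h=2.2000): 3.62052
I_{1,0} (trapezoid, 2 panels, h=1.1000): 3.64474
I_{1,1} = 3.64474 + (3.64474 − 3.62052)/3 = 3.65281

3.653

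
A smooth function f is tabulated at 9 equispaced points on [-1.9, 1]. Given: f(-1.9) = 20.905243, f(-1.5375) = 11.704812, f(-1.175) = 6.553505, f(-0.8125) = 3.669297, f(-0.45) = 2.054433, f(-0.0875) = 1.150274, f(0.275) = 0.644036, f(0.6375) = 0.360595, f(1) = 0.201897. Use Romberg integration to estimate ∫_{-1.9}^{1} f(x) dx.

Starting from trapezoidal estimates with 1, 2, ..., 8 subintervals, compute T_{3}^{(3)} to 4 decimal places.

T_{0}^{(0)} (trapezoid, 1 panel, h=2.9000): 30.605353
T_{1}^{(0)} (trapezoid, 2 panels, h=1.4500): 18.281604
T_{2}^{(0)} (trapezoid, 4 panels, h=0.7250): 14.359019
T_{3}^{(0)} (trapezoid, 8 panels, h=0.3625): 13.300314
T_{1}^{(1)} = 18.281604 + (18.281604 − 30.605353)/3 = 14.173688
T_{2}^{(1)} = 14.359019 + (14.359019 − 18.281604)/3 = 13.051491
T_{3}^{(1)} = 13.300314 + (13.300314 − 14.359019)/3 = 12.947412
T_{2}^{(2)} = 13.051491 + (13.051491 − 14.173688)/15 = 12.976678
T_{3}^{(2)} = 12.947412 + (12.947412 − 13.051491)/15 = 12.940473
T_{3}^{(3)} = 12.940473 + (12.940473 − 12.976678)/63 = 12.939898

12.9399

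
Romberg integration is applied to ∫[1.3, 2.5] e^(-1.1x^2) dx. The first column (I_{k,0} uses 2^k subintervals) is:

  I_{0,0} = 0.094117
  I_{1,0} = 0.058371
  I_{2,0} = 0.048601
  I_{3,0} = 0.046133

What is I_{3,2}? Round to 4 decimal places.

0.0453

I_{2,1} = (4·0.048601 − 0.058371) / 3 = 0.045344
I_{3,1} = 0.046133 + (0.046133 − 0.048601)/3 = 0.045310
I_{3,2} = 0.045310 + (0.045310 − 0.045344)/15 = 0.045308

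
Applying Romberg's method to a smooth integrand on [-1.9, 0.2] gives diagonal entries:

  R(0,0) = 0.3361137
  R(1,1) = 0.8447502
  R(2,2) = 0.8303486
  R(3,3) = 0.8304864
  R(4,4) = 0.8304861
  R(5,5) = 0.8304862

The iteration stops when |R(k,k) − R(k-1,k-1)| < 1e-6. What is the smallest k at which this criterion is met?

k = 4

|R(1,1) − R(0,0)| = 0.5086365 ≥ 1e-6
|R(2,2) − R(1,1)| = 0.0144016 ≥ 1e-6
|R(3,3) − R(2,2)| = 0.0001378 ≥ 1e-6
|R(4,4) − R(3,3)| = 0.0000003 < 1e-6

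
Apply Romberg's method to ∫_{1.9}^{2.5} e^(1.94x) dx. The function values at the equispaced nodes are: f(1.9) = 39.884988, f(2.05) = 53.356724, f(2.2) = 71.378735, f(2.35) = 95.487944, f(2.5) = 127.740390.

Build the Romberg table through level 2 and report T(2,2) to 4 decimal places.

45.2863

T(0,0) (trapezoid, 1 panel, h=0.6000): 50.287613
T(1,0) (trapezoid, 2 panels, h=0.3000): 46.557427
T(2,0) (trapezoid, 4 panels, h=0.1500): 45.605414
T(1,1) = 46.557427 + (46.557427 − 50.287613)/3 = 45.314032
T(2,1) = 45.605414 + (45.605414 − 46.557427)/3 = 45.288076
T(2,2) = 45.288076 + (45.288076 − 45.314032)/15 = 45.286346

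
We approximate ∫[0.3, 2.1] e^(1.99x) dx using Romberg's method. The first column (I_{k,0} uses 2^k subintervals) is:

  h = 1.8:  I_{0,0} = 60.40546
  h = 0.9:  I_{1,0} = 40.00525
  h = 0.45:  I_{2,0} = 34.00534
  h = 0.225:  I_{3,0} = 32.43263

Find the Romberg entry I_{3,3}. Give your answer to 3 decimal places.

31.902

Richardson extrapolation on the trapezoidal column (denominator 4−1=3):
I_{1,1} = (4·40.00525 − 60.40546) / 3 = 33.20518
I_{2,1} = (4·34.00534 − 40.00525) / 3 = 32.00537
I_{3,1} = 32.43263 + (32.43263 − 34.00534)/3 = 31.90839
I_{2,2} = 32.00537 + (32.00537 − 33.20518)/15 = 31.92538
I_{3,2} = (16·31.90839 − 32.00537) / 15 = 31.90192
I_{3,3} = (64·31.90192 − 31.92538) / 63 = 31.90155
(Column j=1 coincides with Simpson's rule on the same nodes.)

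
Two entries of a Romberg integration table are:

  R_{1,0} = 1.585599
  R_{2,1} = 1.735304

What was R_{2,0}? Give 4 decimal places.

From R_{2,1} = (4·R_{2,0} − R_{1,0})/3, solve for R_{2,0}:
4·R_{2,0} = 3·1.735304 + 1.585599 = 6.791511
R_{2,0} = 1.697878

1.6979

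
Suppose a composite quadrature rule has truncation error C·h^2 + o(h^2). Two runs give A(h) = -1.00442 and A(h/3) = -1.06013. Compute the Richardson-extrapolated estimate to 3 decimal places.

The leading error scales as h^2; refining by a factor of 3 reduces it by 3^2 = 9.
Extrapolated value = (9·A(h/3) − A(h)) / (9 − 1)
= (9·(-1.06013) − (-1.00442)) / 8
= -8.53675 / 8 = -1.06709

-1.067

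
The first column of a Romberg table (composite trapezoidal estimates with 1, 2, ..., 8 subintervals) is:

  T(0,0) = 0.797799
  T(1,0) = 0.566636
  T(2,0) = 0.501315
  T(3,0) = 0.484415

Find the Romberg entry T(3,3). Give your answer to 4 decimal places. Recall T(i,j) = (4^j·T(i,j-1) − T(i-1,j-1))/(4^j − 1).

0.4787

T(1,1) = 0.566636 + (0.566636 − 0.797799)/3 = 0.489582
T(2,1) = 0.501315 + (0.501315 − 0.566636)/3 = 0.479541
T(3,1) = (4·0.484415 − 0.501315) / 3 = 0.478782
T(2,2) = (16·0.479541 − 0.489582) / 15 = 0.478872
T(3,2) = (16·0.478782 − 0.479541) / 15 = 0.478731
T(3,3) = 0.478731 + (0.478731 − 0.478872)/63 = 0.478729
(Column j=1 coincides with Simpson's rule on the same nodes.)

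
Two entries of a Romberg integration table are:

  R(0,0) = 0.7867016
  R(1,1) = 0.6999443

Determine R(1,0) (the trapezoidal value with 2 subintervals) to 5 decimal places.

From R(1,1) = (4·R(1,0) − R(0,0))/3, solve for R(1,0):
4·R(1,0) = 3·0.6999443 + 0.7867016 = 2.8865345
R(1,0) = 0.7216336

0.72163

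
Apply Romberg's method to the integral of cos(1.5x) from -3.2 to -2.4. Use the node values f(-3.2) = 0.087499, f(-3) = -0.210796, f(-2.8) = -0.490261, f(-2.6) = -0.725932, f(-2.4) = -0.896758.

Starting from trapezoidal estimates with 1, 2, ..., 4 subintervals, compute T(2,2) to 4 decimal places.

-0.3691

T(0,0) (trapezoid, 1 panel, h=0.8000): -0.323704
T(1,0) (trapezoid, 2 panels, h=0.4000): -0.357956
T(2,0) (trapezoid, 4 panels, h=0.2000): -0.366324
T(1,1) = -0.357956 + (-0.357956 − (-0.323704))/3 = -0.369373
T(2,1) = -0.366324 + (-0.366324 − (-0.357956))/3 = -0.369113
T(2,2) = -0.369113 + (-0.369113 − (-0.369373))/15 = -0.369096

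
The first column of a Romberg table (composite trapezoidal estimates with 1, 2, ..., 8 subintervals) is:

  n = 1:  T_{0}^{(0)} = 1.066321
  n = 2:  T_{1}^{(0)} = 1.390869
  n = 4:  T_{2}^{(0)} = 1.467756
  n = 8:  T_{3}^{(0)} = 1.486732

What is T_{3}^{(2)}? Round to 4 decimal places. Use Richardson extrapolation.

1.4930

T_{2}^{(1)} = 1.467756 + (1.467756 − 1.390869)/3 = 1.493385
T_{3}^{(1)} = (4·1.486732 − 1.467756) / 3 = 1.493057
T_{3}^{(2)} = 1.493057 + (1.493057 − 1.493385)/15 = 1.493035
(Column j=1 coincides with Simpson's rule on the same nodes.)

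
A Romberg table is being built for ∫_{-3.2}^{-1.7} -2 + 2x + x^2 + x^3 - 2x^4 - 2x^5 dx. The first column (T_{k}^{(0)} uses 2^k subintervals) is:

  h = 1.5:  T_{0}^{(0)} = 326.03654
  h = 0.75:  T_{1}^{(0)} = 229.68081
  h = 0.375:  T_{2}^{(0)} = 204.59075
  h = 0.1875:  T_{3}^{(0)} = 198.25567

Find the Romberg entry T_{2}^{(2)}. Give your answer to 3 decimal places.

196.138

Richardson extrapolation on the trapezoidal column (denominator 4−1=3):
T_{1}^{(1)} = (4·229.68081 − 326.03654) / 3 = 197.56223
T_{2}^{(1)} = (4·204.59075 − 229.68081) / 3 = 196.22740
T_{2}^{(2)} = 196.22740 + (196.22740 − 197.56223)/15 = 196.13841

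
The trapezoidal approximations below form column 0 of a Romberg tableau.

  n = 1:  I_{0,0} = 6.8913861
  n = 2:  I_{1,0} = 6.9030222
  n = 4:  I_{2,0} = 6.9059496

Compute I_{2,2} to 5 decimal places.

Richardson extrapolation on the trapezoidal column (denominator 4−1=3):
I_{1,1} = (4·6.9030222 − 6.8913861) / 3 = 6.9069009
I_{2,1} = 6.9059496 + (6.9059496 − 6.9030222)/3 = 6.9069254
I_{2,2} = 6.9069254 + (6.9069254 − 6.9069009)/15 = 6.9069270

6.90693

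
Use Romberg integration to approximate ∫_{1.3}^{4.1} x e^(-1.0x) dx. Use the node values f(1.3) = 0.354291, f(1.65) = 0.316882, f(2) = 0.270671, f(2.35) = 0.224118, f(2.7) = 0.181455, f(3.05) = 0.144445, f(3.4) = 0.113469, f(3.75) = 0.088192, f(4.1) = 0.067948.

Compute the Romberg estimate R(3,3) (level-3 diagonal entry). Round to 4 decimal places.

0.5423

R(0,0) (trapezoid, 1 panel, h=2.8000): 0.591135
R(1,0) (trapezoid, 2 panels, h=1.4000): 0.549604
R(2,0) (trapezoid, 4 panels, h=0.7000): 0.543700
R(3,0) (trapezoid, 8 panels, h=0.3500): 0.542623
R(1,1) = 0.549604 + (0.549604 − 0.591135)/3 = 0.535760
R(2,1) = 0.543700 + (0.543700 − 0.549604)/3 = 0.541732
R(3,1) = 0.542623 + (0.542623 − 0.543700)/3 = 0.542264
R(2,2) = 0.541732 + (0.541732 − 0.535760)/15 = 0.542130
R(3,2) = 0.542264 + (0.542264 − 0.541732)/15 = 0.542299
R(3,3) = 0.542299 + (0.542299 − 0.542130)/63 = 0.542302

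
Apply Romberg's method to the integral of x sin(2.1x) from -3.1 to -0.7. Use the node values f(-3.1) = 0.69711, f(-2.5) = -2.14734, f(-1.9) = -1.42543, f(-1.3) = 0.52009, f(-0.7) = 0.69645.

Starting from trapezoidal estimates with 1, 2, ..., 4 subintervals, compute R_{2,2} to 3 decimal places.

-1.585

R_{0,0} (trapezoid, 1 panel, h=2.4000): 1.67227
R_{1,0} (trapezoid, 2 panels, h=1.2000): -0.87438
R_{2,0} (trapezoid, 4 panels, h=0.6000): -1.41354
R_{1,1} = -0.87438 + (-0.87438 − 1.67227)/3 = -1.72326
R_{2,1} = -1.41354 + (-1.41354 − (-0.87438))/3 = -1.59326
R_{2,2} = -1.59326 + (-1.59326 − (-1.72326))/15 = -1.58459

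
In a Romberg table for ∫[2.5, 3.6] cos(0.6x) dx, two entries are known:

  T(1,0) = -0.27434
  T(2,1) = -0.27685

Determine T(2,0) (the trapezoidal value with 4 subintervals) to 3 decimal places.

-0.276

From T(2,1) = (4·T(2,0) − T(1,0))/3, solve for T(2,0):
4·T(2,0) = 3·(-0.27685) + (-0.27434) = -1.10489
T(2,0) = -0.27622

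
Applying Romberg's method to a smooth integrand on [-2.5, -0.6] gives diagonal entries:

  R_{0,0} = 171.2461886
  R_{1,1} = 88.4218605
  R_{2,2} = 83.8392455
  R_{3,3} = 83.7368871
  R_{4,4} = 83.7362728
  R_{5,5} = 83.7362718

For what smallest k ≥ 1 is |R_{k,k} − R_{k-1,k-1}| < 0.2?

k = 3

|R_{1,1} − R_{0,0}| = 82.8243281 ≥ 0.2
|R_{2,2} − R_{1,1}| = 4.5826150 ≥ 0.2
|R_{3,3} − R_{2,2}| = 0.1023584 < 0.2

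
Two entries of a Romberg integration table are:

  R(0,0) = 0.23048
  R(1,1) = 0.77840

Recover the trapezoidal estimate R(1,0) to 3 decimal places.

From R(1,1) = (4·R(1,0) − R(0,0))/3, solve for R(1,0):
4·R(1,0) = 3·0.77840 + 0.23048 = 2.56568
R(1,0) = 0.64142

0.641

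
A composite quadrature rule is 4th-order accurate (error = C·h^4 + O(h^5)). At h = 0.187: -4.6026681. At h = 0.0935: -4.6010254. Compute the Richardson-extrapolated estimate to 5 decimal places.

-4.60092

The leading error scales as h^4; refining by a factor of 2 reduces it by 2^4 = 16.
Extrapolated value = (16·A(h/2) − A(h)) / (16 − 1)
= (16·(-4.6010254) − (-4.6026681)) / 15
= -69.0137383 / 15 = -4.6009159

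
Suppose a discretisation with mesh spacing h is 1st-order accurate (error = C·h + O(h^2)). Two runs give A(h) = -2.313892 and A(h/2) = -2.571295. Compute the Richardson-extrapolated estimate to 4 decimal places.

The leading error scales as h; refining by a factor of 2 reduces it by 2^1 = 2.
Extrapolated value = (2·A(h/2) − A(h)) / (2 − 1)
= (2·(-2.571295) − (-2.313892)) / 1
= -2.828698 / 1 = -2.828698

-2.8287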